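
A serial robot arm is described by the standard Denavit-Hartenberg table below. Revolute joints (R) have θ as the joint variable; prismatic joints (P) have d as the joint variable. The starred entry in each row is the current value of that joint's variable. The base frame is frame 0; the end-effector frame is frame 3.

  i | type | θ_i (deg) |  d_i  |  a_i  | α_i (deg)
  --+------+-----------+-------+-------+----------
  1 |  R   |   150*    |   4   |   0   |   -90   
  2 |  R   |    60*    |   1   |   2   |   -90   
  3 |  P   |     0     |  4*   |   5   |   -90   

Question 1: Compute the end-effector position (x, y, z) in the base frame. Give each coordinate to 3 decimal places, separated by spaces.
after link 1: o_1 = (0.0000, 0.0000, 4.0000)
after link 2: o_2 = (-1.3660, -0.3660, 2.2679)
after link 3: o_3 = (-0.5311, -0.8481, -4.0622)

-0.531 -0.848 -4.062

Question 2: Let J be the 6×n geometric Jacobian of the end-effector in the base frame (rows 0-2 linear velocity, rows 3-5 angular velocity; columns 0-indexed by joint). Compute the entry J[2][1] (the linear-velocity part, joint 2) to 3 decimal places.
axis z_1 = (-0.5000,-0.8660,0.0000); lever o_n−o_1 = (-0.5311,-0.8481,-8.0622)
cross product → J_v[:, 1] = (6.9821,-4.0311,-0.0359)
J_ω[:, 1] = z_1
entry J[2][1] = -0.0359

-0.036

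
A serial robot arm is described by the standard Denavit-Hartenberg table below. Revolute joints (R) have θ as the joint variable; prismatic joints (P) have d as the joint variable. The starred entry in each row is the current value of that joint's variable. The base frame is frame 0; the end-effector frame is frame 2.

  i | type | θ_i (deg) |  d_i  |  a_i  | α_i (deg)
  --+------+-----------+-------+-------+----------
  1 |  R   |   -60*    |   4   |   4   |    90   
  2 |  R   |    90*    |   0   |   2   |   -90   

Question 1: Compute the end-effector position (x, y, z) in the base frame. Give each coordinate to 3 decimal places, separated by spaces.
2.000 -3.464 6.000

after link 1: o_1 = (2.0000, -3.4641, 4.0000)
after link 2: o_2 = (2.0000, -3.4641, 6.0000)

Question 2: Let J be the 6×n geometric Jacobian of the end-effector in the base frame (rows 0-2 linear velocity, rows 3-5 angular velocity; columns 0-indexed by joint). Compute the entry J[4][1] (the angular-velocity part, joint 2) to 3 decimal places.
-0.500

axis z_1 = (-0.8660,-0.5000,0.0000); lever o_n−o_1 = (0.0000,0.0000,2.0000)
cross product → J_v[:, 1] = (-1.0000,1.7321,0.0000)
J_ω[:, 1] = z_1
entry J[4][1] = -0.5000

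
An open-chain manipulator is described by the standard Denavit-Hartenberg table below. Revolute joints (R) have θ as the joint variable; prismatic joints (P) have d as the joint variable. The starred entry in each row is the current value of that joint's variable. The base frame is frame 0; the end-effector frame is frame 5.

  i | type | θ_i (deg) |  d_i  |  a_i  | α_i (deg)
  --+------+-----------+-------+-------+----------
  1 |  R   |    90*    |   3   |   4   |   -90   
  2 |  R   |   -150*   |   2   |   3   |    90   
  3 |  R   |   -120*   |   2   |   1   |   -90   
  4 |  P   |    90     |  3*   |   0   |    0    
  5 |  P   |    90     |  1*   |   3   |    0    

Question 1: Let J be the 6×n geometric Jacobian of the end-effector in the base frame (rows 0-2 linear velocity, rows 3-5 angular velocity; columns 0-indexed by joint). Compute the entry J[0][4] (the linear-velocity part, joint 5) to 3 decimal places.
0.500

prismatic axis z_4 = (0.5000,-0.7500,0.4330)
J_v[:, 4] = z_4; J_ω[:, 4] = (0,0,0)
entry J[0][4] = 0.5000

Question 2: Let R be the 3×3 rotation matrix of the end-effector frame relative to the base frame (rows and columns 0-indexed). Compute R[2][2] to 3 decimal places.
End-effector z-axis (col 2 of R) = (0.5000,-0.7500,0.4330)
R[2][2] = 0.4330

0.433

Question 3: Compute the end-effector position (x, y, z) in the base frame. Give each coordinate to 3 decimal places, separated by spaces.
-1.732 -3.464 5.000

after link 1: o_1 = (0.0000, 4.0000, 3.0000)
after link 2: o_2 = (-2.0000, 1.4019, 4.5000)
after link 3: o_3 = (-1.1340, 0.8349, 2.5179)
after link 4: o_4 = (0.3660, -1.4151, 3.8170)
after link 5: o_5 = (-1.7321, -3.4641, 5.0000)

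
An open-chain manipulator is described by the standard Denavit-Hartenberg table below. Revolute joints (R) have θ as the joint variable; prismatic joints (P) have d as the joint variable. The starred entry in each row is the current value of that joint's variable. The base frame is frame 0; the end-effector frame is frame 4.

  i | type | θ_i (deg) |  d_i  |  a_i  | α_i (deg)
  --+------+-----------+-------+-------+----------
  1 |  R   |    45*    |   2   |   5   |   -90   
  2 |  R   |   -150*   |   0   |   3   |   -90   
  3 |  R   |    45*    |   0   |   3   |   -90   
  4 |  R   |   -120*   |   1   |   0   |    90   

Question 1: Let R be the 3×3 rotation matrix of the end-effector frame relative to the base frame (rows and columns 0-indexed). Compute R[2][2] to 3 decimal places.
End-effector z-axis (col 2 of R) = (-0.2348,0.6312,-0.7392)
R[2][2] = -0.7392

-0.739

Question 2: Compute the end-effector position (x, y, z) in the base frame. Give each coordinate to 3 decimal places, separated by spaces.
2.832 -1.168 4.207

after link 1: o_1 = (3.5355, 3.5355, 2.0000)
after link 2: o_2 = (1.6984, 1.6984, 3.5000)
after link 3: o_3 = (1.8994, -1.1006, 4.5607)
after link 4: o_4 = (2.8324, -1.1676, 4.2071)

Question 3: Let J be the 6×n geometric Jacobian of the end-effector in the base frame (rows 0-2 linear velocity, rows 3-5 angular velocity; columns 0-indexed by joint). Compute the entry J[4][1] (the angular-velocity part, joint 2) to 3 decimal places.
0.707

axis z_1 = (-0.7071,0.7071,0.0000); lever o_n−o_1 = (-0.7031,-4.7031,2.2071)
cross product → J_v[:, 1] = (1.5607,1.5607,3.8228)
J_ω[:, 1] = z_1
entry J[4][1] = 0.7071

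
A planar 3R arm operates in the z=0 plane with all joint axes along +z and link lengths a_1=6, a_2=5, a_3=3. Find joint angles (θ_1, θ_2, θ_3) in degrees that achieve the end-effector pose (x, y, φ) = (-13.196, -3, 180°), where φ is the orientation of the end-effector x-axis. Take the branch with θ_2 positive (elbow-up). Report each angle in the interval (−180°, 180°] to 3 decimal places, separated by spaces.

-177.212 30.006 -32.794

wrist centre = target − a_3·(cos φ, sin φ) = (-10.1960, -3.0000)
cos θ_2 = (112.9584−6²−5²)/(2·6·5) = 0.8660; θ_2 = 30.0059° (elbow-up)
β = atan2(-3.0000,-10.1960) = -163.6044°; ψ = atan2(2.5004,10.3299) = 13.6073°
θ_1 = β − ψ = -177.2117°
θ_3 = φ − θ_1 − θ_2 = -32.7943° (wrapped to (-180°,180°])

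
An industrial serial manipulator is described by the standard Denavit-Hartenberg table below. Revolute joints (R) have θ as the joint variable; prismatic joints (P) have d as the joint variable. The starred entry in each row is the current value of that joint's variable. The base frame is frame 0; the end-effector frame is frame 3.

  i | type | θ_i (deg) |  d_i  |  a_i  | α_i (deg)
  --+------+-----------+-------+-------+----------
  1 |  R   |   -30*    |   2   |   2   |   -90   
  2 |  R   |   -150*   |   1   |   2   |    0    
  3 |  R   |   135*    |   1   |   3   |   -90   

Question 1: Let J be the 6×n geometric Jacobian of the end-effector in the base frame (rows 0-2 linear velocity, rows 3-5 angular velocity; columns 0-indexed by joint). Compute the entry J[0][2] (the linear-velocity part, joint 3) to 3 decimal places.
0.672

axis z_2 = (0.5000,0.8660,0.0000); lever o_n−o_2 = (3.0095,-0.5829,0.7765)
cross product → J_v[:, 2] = (0.6724,-0.3882,-2.8978)
J_ω[:, 2] = z_2
entry J[0][2] = 0.6724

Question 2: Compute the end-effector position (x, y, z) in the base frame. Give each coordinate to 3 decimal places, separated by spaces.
after link 1: o_1 = (1.7321, -1.0000, 2.0000)
after link 2: o_2 = (0.7321, 0.7321, 3.0000)
after link 3: o_3 = (3.7416, 0.1492, 3.7765)

3.742 0.149 3.776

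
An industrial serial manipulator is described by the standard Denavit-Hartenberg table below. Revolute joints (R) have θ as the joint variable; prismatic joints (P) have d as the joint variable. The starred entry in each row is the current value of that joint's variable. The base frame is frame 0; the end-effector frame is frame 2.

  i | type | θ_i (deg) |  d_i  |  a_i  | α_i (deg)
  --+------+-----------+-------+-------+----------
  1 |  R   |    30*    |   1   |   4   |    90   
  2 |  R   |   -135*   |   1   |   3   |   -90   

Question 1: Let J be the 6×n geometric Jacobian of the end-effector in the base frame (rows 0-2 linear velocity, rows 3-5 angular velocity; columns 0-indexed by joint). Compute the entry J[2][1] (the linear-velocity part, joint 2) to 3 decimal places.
-2.121

axis z_1 = (0.5000,-0.8660,0.0000); lever o_n−o_1 = (-1.3371,-1.9267,-2.1213)
cross product → J_v[:, 1] = (1.8371,1.0607,-2.1213)
J_ω[:, 1] = z_1
entry J[2][1] = -2.1213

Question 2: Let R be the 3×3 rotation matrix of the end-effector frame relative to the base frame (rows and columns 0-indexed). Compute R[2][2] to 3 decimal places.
End-effector z-axis (col 2 of R) = (0.6124,0.3536,-0.7071)
R[2][2] = -0.7071

-0.707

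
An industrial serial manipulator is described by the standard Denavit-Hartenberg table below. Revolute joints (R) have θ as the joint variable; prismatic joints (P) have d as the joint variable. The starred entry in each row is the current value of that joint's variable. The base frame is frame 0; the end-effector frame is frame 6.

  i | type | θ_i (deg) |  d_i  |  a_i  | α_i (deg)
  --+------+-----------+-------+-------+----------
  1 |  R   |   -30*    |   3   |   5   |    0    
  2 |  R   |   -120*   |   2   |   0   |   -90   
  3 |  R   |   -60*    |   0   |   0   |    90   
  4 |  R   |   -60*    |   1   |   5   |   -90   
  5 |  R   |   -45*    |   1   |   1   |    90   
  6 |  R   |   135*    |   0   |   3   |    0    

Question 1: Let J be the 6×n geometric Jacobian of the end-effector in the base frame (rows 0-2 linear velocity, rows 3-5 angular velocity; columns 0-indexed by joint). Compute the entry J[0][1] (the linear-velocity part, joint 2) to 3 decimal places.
-0.692

axis z_1 = (0.0000,0.0000,1.0000); lever o_n−o_1 = (-2.9674,0.6918,6.2663)
cross product → J_v[:, 1] = (-0.6918,-2.9674,0.0000)
J_ω[:, 1] = z_1
entry J[0][1] = -0.6918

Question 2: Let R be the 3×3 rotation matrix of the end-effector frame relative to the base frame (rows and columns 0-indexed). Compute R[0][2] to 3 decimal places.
End-effector z-axis (col 2 of R) = (0.9896,-0.1358,0.0474)
R[0][2] = 0.9896

0.990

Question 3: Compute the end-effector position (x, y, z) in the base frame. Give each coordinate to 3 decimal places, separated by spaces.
after link 1: o_1 = (4.3301, -2.5000, 3.0000)
after link 2: o_2 = (4.3301, -2.5000, 5.0000)
after link 3: o_3 = (4.3301, -2.5000, 5.0000)
after link 4: o_4 = (1.8325, 1.0580, 7.6651)
after link 5: o_5 = (1.7786, 1.1566, 9.0748)
after link 6: o_6 = (1.3627, -1.8082, 9.2663)

1.363 -1.808 9.266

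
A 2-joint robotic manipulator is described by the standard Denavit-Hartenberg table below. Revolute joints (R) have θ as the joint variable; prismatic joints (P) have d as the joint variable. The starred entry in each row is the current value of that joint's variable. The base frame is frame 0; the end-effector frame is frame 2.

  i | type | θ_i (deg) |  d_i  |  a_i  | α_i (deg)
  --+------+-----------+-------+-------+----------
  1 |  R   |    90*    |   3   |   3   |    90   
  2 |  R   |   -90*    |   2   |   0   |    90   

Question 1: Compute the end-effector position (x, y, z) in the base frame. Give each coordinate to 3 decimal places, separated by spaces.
2.000 3.000 3.000

after link 1: o_1 = (0.0000, 3.0000, 3.0000)
after link 2: o_2 = (2.0000, 3.0000, 3.0000)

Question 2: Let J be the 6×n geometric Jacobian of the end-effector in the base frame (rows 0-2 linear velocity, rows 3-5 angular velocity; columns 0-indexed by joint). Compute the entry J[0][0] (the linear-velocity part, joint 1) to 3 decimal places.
axis z_0 = ẑ; lever o_n−o_0 = (2.0000,3.0000,3.0000)
cross product → J_v[:, 0] = (-3.0000,2.0000,0.0000)
J_ω[:, 0] = z_0
entry J[0][0] = -3.0000

-3.000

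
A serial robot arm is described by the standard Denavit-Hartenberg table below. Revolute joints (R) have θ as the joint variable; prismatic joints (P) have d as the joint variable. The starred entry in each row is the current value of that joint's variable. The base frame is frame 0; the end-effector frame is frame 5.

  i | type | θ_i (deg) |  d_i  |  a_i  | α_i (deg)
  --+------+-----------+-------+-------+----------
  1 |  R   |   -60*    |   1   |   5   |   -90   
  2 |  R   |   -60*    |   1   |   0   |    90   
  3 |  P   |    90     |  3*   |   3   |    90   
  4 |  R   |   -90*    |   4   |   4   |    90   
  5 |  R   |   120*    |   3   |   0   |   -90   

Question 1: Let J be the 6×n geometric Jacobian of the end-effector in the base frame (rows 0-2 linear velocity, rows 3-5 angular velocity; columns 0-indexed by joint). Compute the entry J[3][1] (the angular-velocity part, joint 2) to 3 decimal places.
axis z_1 = (0.8660,0.5000,0.0000); lever o_n−o_1 = (2.2990,-1.9821,2.9641)
cross product → J_v[:, 1] = (1.4821,-2.5670,-2.8660)
J_ω[:, 1] = z_1
entry J[3][1] = 0.8660

0.866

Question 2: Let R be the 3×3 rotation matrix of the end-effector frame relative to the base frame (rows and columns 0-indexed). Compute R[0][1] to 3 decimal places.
0.866

End-effector y-axis (col 1 of R) = (0.8660,0.5000,0.0000)
R[0][1] = 0.8660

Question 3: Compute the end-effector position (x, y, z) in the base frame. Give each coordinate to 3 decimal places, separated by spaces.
4.799 -6.312 3.964

after link 1: o_1 = (2.5000, -4.3301, 1.0000)
after link 2: o_2 = (3.3660, -3.8301, 1.0000)
after link 3: o_3 = (4.6651, -0.0801, 2.5000)
after link 4: o_4 = (7.3971, -4.8122, 3.9641)
after link 5: o_5 = (4.7990, -6.3122, 3.9641)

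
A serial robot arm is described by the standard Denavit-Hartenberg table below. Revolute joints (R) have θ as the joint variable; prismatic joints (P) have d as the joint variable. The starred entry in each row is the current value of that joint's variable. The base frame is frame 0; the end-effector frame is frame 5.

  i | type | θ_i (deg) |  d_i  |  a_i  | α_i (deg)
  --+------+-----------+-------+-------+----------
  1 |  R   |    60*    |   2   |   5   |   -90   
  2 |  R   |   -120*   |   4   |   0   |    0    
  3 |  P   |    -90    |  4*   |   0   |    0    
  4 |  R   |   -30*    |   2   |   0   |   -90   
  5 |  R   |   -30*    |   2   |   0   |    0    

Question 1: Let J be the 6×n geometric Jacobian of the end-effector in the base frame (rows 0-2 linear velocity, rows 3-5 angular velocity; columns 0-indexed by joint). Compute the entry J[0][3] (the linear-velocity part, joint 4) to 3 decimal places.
axis z_3 = (-0.8660,0.5000,0.0000); lever o_n−o_3 = (-2.5981,-0.5000,1.0000)
cross product → J_v[:, 3] = (0.5000,0.8660,1.7321)
J_ω[:, 3] = z_3
entry J[0][3] = 0.5000

0.500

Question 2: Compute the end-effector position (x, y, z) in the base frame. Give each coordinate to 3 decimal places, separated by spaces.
after link 1: o_1 = (2.5000, 4.3301, 2.0000)
after link 2: o_2 = (-0.9641, 6.3301, 2.0000)
after link 3: o_3 = (-4.4282, 8.3301, 2.0000)
after link 4: o_4 = (-6.1603, 9.3301, 2.0000)
after link 5: o_5 = (-7.0263, 7.8301, 3.0000)

-7.026 7.830 3.000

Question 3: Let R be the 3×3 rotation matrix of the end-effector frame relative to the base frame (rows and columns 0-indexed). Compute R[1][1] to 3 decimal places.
-0.650

End-effector y-axis (col 1 of R) = (0.6250,-0.6495,-0.4330)
R[1][1] = -0.6495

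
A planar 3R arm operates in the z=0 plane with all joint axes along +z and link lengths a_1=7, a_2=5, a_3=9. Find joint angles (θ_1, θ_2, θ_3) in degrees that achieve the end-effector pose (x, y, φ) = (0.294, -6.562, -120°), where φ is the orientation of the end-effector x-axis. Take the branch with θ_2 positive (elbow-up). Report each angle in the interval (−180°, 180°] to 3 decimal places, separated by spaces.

-31.167 135.002 136.165

wrist centre = target − a_3·(cos φ, sin φ) = (4.7940, 1.2322)
cos θ_2 = (24.5008−7²−5²)/(2·7·5) = -0.7071; θ_2 = 135.0020° (elbow-up)
β = atan2(1.2322,4.7940) = 14.4150°; ψ = atan2(3.5354,3.4643) = 45.5817°
θ_1 = β − ψ = -31.1667°
θ_3 = φ − θ_1 − θ_2 = 136.1647° (wrapped to (-180°,180°])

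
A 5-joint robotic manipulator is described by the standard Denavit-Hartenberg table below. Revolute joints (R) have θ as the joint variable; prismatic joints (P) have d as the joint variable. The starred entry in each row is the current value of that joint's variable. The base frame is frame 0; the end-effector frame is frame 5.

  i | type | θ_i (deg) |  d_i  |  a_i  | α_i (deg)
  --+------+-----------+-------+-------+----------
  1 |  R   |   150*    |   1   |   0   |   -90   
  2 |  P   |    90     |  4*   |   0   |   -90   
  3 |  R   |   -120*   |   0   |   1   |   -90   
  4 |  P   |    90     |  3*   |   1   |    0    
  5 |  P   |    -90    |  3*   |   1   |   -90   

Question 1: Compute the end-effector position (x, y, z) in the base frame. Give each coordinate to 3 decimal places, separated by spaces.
after link 1: o_1 = (0.0000, 0.0000, 1.0000)
after link 2: o_2 = (-2.0000, -3.4641, 1.0000)
after link 3: o_3 = (-2.4330, -4.2141, 1.5000)
after link 4: o_4 = (-4.0490, -5.0131, -1.0981)
after link 5: o_5 = (-5.2321, -7.0622, -3.1962)

-5.232 -7.062 -3.196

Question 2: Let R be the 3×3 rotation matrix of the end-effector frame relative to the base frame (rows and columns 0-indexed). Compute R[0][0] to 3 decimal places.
-0.433

End-effector x-axis (col 0 of R) = (-0.4330,-0.7500,0.5000)
R[0][0] = -0.4330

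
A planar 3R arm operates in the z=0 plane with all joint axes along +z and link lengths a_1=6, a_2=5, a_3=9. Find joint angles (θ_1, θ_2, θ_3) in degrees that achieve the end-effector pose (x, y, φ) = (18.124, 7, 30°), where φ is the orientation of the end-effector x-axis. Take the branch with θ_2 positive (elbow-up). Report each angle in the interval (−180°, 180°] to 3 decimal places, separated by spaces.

wrist centre = target − a_3·(cos φ, sin φ) = (10.3298, 2.5000)
cos θ_2 = (112.9542−6²−5²)/(2·6·5) = 0.8659; θ_2 = 30.0140° (elbow-up)
β = atan2(2.5000,10.3298) = 13.6051°; ψ = atan2(2.5011,10.3295) = 13.6109°
θ_1 = β − ψ = -0.0059°
θ_3 = φ − θ_1 − θ_2 = -0.0081° (wrapped to (-180°,180°])

-0.006 30.014 -0.008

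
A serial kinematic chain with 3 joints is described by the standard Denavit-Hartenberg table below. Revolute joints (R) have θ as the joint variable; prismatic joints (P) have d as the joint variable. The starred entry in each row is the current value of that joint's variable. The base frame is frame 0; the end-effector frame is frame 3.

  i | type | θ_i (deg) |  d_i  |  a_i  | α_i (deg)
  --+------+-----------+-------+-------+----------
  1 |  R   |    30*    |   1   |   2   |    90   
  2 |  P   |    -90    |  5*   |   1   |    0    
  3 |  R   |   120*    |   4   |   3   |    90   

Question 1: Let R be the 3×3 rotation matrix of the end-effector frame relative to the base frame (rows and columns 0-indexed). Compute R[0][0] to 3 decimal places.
End-effector x-axis (col 0 of R) = (0.7500,0.4330,0.5000)
R[0][0] = 0.7500

0.750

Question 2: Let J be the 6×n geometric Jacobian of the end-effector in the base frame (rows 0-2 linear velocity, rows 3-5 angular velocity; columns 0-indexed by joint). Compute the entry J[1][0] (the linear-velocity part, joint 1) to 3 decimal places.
axis z_0 = ẑ; lever o_n−o_0 = (8.4821,-5.4952,1.5000)
cross product → J_v[:, 0] = (5.4952,8.4821,-0.0000)
J_ω[:, 0] = z_0
entry J[1][0] = 8.4821

8.482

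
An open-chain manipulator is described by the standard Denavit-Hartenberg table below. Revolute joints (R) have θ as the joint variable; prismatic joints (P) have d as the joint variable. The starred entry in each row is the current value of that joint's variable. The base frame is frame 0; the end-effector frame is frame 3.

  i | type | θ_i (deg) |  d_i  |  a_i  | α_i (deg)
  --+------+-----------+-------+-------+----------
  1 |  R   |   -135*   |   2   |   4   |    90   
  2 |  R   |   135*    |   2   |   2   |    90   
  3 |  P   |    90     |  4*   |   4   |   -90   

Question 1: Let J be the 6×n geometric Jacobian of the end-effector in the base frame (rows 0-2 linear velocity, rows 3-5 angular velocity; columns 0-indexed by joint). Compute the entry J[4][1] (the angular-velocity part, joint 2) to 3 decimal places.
0.707

axis z_1 = (-0.7071,0.7071,0.0000); lever o_n−o_1 = (-5.2426,3.2426,4.2426)
cross product → J_v[:, 1] = (3.0000,3.0000,1.4142)
J_ω[:, 1] = z_1
entry J[4][1] = 0.7071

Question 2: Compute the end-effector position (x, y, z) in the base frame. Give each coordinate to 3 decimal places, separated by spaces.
after link 1: o_1 = (-2.8284, -2.8284, 2.0000)
after link 2: o_2 = (-3.2426, -0.4142, 3.4142)
after link 3: o_3 = (-8.0711, 0.4142, 6.2426)

-8.071 0.414 6.243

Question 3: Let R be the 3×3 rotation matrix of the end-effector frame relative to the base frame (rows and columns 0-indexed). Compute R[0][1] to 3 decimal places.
0.500

End-effector y-axis (col 1 of R) = (0.5000,0.5000,-0.7071)
R[0][1] = 0.5000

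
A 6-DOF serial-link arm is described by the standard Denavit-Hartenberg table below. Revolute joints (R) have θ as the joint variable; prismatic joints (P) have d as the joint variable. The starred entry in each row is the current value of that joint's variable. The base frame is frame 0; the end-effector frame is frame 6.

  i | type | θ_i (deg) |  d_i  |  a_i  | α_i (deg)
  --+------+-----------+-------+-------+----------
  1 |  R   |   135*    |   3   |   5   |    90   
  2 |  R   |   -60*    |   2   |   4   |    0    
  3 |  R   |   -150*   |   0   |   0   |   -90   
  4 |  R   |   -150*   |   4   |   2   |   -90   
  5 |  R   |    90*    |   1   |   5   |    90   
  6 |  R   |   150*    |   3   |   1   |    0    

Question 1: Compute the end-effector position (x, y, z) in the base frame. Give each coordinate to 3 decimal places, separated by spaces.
-3.089 11.290 -2.138

after link 1: o_1 = (-3.5355, 3.5355, 3.0000)
after link 2: o_2 = (-3.5355, 6.3640, -0.4641)
after link 3: o_3 = (-3.5355, 6.3640, -0.4641)
after link 4: o_4 = (-2.4749, 6.7175, -4.7942)
after link 5: o_5 = (-3.3241, 8.7915, -0.2141)
after link 6: o_6 = (-3.0889, 11.2900, -2.1381)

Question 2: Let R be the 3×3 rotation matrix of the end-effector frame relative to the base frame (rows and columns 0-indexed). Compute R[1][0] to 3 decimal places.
End-effector x-axis (col 0 of R) = (0.7655,-0.1531,-0.6250)
R[1][0] = -0.1531

-0.153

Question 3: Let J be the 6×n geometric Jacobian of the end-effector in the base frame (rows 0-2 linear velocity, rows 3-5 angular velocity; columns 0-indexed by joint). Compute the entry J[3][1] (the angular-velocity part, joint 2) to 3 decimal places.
axis z_1 = (0.7071,0.7071,0.0000); lever o_n−o_1 = (0.4466,7.7545,-5.1381)
cross product → J_v[:, 1] = (-3.6332,3.6332,5.1675)
J_ω[:, 1] = z_1
entry J[3][1] = 0.7071

0.707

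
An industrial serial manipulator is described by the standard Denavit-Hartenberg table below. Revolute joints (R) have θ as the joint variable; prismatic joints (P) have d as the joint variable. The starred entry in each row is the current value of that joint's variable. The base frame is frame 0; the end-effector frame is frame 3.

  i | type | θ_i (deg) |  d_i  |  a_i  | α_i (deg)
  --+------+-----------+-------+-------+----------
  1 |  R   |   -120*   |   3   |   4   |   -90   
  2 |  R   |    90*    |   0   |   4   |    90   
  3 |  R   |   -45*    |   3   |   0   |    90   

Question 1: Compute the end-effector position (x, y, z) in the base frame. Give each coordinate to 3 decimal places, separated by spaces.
-3.500 -6.062 -1.000

after link 1: o_1 = (-2.0000, -3.4641, 3.0000)
after link 2: o_2 = (-2.0000, -3.4641, -1.0000)
after link 3: o_3 = (-3.5000, -6.0622, -1.0000)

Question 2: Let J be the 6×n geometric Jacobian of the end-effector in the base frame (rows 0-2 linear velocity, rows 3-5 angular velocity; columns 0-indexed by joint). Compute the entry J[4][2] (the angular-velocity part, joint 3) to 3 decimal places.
axis z_2 = (-0.5000,-0.8660,0.0000); lever o_n−o_2 = (-1.5000,-2.5981,0.0000)
cross product → J_v[:, 2] = (-0.0000,0.0000,0.0000)
J_ω[:, 2] = z_2
entry J[4][2] = -0.8660

-0.866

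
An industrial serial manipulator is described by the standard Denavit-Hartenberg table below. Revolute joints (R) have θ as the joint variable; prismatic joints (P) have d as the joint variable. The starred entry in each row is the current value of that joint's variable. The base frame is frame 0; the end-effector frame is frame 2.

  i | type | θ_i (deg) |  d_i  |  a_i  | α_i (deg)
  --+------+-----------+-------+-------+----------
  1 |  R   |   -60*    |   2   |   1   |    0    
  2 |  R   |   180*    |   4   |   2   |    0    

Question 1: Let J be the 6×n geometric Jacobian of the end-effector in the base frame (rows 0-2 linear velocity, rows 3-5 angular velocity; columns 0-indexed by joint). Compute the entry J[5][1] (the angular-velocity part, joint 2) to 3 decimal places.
1.000

axis z_1 = (0.0000,0.0000,1.0000); lever o_n−o_1 = (-1.0000,1.7321,4.0000)
cross product → J_v[:, 1] = (-1.7321,-1.0000,0.0000)
J_ω[:, 1] = z_1
entry J[5][1] = 1.0000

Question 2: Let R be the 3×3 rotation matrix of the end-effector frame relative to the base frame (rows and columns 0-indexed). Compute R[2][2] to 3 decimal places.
End-effector z-axis (col 2 of R) = (0.0000,0.0000,1.0000)
R[2][2] = 1.0000

1.000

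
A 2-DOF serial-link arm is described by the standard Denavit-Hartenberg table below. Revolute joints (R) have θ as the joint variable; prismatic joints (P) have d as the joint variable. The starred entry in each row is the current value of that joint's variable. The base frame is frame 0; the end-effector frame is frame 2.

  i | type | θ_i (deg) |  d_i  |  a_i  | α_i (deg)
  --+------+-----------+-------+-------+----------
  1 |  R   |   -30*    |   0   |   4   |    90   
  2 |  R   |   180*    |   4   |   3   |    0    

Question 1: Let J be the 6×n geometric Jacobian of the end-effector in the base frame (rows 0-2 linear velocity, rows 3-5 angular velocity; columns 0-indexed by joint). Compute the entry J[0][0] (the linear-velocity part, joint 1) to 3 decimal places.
3.964

axis z_0 = ẑ; lever o_n−o_0 = (-1.1340,-3.9641,0.0000)
cross product → J_v[:, 0] = (3.9641,-1.1340,0.0000)
J_ω[:, 0] = z_0
entry J[0][0] = 3.9641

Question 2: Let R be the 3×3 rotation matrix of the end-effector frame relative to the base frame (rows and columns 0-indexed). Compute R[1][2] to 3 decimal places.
End-effector z-axis (col 2 of R) = (-0.5000,-0.8660,0.0000)
R[1][2] = -0.8660

-0.866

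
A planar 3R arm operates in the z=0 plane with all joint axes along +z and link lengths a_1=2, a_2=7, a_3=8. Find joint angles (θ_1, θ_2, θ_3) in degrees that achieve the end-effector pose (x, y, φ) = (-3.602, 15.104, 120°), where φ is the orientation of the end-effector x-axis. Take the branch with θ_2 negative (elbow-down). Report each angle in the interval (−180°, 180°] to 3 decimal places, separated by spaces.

134.993 -59.995 45.003

wrist centre = target − a_3·(cos φ, sin φ) = (0.3980, 8.1758)
cos θ_2 = (67.0021−2²−7²)/(2·2·7) = 0.5001; θ_2 = -59.9951° (elbow-down)
β = atan2(8.1758,0.3980) = 87.2130°; ψ = atan2(-6.0619,5.5005) = -47.7796°
θ_1 = β − ψ = 134.9926°
θ_3 = φ − θ_1 − θ_2 = 45.0025° (wrapped to (-180°,180°])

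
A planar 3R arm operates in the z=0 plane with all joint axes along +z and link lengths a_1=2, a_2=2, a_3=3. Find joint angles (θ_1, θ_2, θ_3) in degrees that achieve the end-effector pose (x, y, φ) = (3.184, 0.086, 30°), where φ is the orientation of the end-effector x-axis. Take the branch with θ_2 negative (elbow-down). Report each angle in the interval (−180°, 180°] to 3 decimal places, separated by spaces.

0.010 -135.004 164.994

wrist centre = target − a_3·(cos φ, sin φ) = (0.5859, -1.4140)
cos θ_2 = (2.3427−2²−2²)/(2·2·2) = -0.7072; θ_2 = -135.0045° (elbow-down)
β = atan2(-1.4140,0.5859) = -67.4922°; ψ = atan2(-1.4141,0.5857) = -67.5022°
θ_1 = β − ψ = 0.0101°
θ_3 = φ − θ_1 − θ_2 = 164.9944° (wrapped to (-180°,180°])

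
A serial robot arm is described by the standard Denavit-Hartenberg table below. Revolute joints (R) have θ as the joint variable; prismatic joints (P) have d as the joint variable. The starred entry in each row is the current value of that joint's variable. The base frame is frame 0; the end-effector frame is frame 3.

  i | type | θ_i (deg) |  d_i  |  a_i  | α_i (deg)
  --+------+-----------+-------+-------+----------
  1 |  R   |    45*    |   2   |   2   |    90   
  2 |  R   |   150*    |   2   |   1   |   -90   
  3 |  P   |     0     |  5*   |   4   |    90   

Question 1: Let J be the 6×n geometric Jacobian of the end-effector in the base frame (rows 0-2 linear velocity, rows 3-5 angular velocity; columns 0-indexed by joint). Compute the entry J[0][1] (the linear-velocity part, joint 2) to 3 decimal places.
1.294

axis z_1 = (0.7071,-0.7071,0.0000); lever o_n−o_1 = (-3.4154,-6.2438,-1.8301)
cross product → J_v[:, 1] = (1.2941,1.2941,-6.8301)
J_ω[:, 1] = z_1
entry J[0][1] = 1.2941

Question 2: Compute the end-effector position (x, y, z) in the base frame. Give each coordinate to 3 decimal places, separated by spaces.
after link 1: o_1 = (1.4142, 1.4142, 2.0000)
after link 2: o_2 = (2.2161, -0.6124, 2.5000)
after link 3: o_3 = (-2.0012, -4.8296, 0.1699)

-2.001 -4.830 0.170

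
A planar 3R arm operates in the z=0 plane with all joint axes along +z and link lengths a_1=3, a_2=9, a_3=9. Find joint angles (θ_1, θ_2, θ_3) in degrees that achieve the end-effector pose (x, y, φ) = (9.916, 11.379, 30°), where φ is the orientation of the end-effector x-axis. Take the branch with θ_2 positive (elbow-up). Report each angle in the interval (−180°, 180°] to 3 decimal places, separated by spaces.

wrist centre = target − a_3·(cos φ, sin φ) = (2.1218, 6.8790)
cos θ_2 = (51.8226−3²−9²)/(2·3·9) = -0.7070; θ_2 = 134.9905° (elbow-up)
β = atan2(6.8790,2.1218) = 72.8580°; ψ = atan2(6.3650,-3.3629) = 117.8494°
θ_1 = β − ψ = -44.9913°
θ_3 = φ − θ_1 − θ_2 = -59.9992° (wrapped to (-180°,180°])

-44.991 134.991 -59.999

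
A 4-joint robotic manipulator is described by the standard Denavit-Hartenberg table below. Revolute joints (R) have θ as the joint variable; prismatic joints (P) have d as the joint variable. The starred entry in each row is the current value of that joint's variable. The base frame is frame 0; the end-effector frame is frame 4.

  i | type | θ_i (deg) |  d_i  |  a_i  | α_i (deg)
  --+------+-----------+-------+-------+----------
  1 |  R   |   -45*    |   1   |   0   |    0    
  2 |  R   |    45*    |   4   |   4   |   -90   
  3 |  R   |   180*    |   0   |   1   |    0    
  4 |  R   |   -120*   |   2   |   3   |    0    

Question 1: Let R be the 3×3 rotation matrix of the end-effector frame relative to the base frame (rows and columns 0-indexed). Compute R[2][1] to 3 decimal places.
End-effector y-axis (col 1 of R) = (-0.8660,0.0000,-0.5000)
R[2][1] = -0.5000

-0.500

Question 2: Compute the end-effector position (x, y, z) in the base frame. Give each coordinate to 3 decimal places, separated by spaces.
after link 1: o_1 = (0.0000, 0.0000, 1.0000)
after link 2: o_2 = (4.0000, 0.0000, 5.0000)
after link 3: o_3 = (3.0000, 0.0000, 5.0000)
after link 4: o_4 = (4.5000, 2.0000, 2.4019)

4.500 2.000 2.402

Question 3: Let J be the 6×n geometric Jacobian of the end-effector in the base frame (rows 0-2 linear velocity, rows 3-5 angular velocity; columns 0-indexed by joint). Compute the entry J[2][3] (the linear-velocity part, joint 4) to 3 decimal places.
axis z_3 = (0.0000,1.0000,0.0000); lever o_n−o_3 = (1.5000,2.0000,-2.5981)
cross product → J_v[:, 3] = (-2.5981,0.0000,-1.5000)
J_ω[:, 3] = z_3
entry J[2][3] = -1.5000

-1.500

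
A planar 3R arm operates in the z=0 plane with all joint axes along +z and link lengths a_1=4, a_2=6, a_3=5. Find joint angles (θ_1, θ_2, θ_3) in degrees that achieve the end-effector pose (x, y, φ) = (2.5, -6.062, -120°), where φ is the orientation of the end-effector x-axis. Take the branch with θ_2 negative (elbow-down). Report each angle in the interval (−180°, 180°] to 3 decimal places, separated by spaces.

wrist centre = target − a_3·(cos φ, sin φ) = (5.0000, -1.7319)
cos θ_2 = (27.9994−4²−6²)/(2·4·6) = -0.5000; θ_2 = -120.0008° (elbow-down)
β = atan2(-1.7319,5.0000) = -19.1048°; ψ = atan2(-5.1961,0.9999) = -79.1073°
θ_1 = β − ψ = 60.0025°
θ_3 = φ − θ_1 − θ_2 = -60.0017° (wrapped to (-180°,180°])

60.003 -120.001 -60.002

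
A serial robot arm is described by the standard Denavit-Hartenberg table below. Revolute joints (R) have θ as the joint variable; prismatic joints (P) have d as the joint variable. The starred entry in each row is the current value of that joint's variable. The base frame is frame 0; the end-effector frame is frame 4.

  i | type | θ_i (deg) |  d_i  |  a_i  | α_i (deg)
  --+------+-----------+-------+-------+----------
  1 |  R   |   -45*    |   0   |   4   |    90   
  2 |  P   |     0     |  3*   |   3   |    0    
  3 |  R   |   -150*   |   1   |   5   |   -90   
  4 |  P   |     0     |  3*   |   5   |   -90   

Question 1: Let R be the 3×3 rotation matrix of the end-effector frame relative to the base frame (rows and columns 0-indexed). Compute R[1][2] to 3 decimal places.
0.707

End-effector z-axis (col 2 of R) = (0.7071,0.7071,-0.0000)
R[1][2] = 0.7071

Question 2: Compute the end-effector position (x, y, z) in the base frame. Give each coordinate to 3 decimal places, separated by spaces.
-2.942 -2.715 -7.598

after link 1: o_1 = (2.8284, -2.8284, 0.0000)
after link 2: o_2 = (2.8284, -7.0711, 0.0000)
after link 3: o_3 = (-0.9405, -4.7163, -2.5000)
after link 4: o_4 = (-2.9417, -2.7151, -7.5981)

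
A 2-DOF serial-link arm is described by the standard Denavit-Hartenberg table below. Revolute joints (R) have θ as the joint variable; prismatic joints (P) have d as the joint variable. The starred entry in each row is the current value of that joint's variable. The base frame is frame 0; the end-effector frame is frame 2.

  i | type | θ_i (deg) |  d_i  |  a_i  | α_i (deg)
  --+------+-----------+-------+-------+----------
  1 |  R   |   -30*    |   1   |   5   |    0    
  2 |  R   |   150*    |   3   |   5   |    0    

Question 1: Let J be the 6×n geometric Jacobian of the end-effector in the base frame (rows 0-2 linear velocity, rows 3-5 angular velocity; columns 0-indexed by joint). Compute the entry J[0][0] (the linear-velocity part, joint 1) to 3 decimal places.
axis z_0 = ẑ; lever o_n−o_0 = (1.8301,1.8301,4.0000)
cross product → J_v[:, 0] = (-1.8301,1.8301,0.0000)
J_ω[:, 0] = z_0
entry J[0][0] = -1.8301

-1.830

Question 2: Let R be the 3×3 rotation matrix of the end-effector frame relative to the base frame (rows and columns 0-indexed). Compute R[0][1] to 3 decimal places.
End-effector y-axis (col 1 of R) = (-0.8660,-0.5000,0.0000)
R[0][1] = -0.8660

-0.866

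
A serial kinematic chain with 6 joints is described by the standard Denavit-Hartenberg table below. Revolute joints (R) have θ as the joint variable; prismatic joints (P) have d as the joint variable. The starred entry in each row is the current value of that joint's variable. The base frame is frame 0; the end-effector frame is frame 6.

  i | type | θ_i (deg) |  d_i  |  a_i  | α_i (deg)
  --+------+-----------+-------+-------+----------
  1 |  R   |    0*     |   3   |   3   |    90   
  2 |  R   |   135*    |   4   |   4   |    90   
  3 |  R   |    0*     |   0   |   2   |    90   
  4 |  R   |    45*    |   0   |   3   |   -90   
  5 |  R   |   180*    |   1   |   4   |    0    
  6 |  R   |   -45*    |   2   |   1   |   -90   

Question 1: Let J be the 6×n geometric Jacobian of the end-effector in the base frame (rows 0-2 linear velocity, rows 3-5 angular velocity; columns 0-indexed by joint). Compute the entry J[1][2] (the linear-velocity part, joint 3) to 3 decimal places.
axis z_2 = (0.7071,-0.0000,0.7071); lever o_n−o_2 = (1.5858,-0.7071,-0.2929)
cross product → J_v[:, 2] = (0.5000,1.3284,-0.5000)
J_ω[:, 2] = z_2
entry J[1][2] = 1.3284

1.328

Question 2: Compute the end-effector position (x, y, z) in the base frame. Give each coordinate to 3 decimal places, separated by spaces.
after link 1: o_1 = (3.0000, 0.0000, 3.0000)
after link 2: o_2 = (0.1716, -4.0000, 5.8284)
after link 3: o_3 = (-1.2426, -4.0000, 7.2426)
after link 4: o_4 = (-1.2426, -4.0000, 10.2426)
after link 5: o_5 = (-0.2426, -4.0000, 6.2426)
after link 6: o_6 = (1.7574, -4.7071, 5.5355)

1.757 -4.707 5.536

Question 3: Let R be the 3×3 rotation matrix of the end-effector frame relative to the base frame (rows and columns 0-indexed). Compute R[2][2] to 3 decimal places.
-0.707

End-effector z-axis (col 2 of R) = (0.0000,0.7071,-0.7071)
R[2][2] = -0.7071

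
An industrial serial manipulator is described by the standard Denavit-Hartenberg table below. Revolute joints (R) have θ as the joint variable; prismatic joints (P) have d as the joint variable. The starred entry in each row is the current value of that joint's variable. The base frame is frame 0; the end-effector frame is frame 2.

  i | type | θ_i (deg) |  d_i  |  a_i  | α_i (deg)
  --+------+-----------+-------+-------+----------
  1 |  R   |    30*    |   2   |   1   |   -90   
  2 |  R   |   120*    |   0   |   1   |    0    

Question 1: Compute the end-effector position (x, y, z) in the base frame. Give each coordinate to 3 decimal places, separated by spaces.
0.433 0.250 1.134

after link 1: o_1 = (0.8660, 0.5000, 2.0000)
after link 2: o_2 = (0.4330, 0.2500, 1.1340)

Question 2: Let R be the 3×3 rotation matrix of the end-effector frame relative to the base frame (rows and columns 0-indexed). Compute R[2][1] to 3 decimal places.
End-effector y-axis (col 1 of R) = (-0.7500,-0.4330,0.5000)
R[2][1] = 0.5000

0.500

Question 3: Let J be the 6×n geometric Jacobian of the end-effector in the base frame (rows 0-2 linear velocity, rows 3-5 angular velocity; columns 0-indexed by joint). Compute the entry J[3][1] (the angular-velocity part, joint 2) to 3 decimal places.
axis z_1 = (-0.5000,0.8660,0.0000); lever o_n−o_1 = (-0.4330,-0.2500,-0.8660)
cross product → J_v[:, 1] = (-0.7500,-0.4330,0.5000)
J_ω[:, 1] = z_1
entry J[3][1] = -0.5000

-0.500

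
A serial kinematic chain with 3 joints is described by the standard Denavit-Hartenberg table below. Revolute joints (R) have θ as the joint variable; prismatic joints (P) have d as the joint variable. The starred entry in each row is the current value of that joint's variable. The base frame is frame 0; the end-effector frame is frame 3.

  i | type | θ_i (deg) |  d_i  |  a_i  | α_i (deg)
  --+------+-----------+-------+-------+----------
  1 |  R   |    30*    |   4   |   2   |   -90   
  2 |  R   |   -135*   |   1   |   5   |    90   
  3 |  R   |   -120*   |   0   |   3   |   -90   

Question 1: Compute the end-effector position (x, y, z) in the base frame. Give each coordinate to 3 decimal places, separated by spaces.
0.388 -1.621 6.475

after link 1: o_1 = (1.7321, 1.0000, 4.0000)
after link 2: o_2 = (-1.8298, 0.0983, 7.5355)
after link 3: o_3 = (0.3878, -1.6214, 6.4749)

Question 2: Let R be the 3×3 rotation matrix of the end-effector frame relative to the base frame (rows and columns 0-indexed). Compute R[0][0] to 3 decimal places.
End-effector x-axis (col 0 of R) = (0.7392,-0.5732,-0.3536)
R[0][0] = 0.7392

0.739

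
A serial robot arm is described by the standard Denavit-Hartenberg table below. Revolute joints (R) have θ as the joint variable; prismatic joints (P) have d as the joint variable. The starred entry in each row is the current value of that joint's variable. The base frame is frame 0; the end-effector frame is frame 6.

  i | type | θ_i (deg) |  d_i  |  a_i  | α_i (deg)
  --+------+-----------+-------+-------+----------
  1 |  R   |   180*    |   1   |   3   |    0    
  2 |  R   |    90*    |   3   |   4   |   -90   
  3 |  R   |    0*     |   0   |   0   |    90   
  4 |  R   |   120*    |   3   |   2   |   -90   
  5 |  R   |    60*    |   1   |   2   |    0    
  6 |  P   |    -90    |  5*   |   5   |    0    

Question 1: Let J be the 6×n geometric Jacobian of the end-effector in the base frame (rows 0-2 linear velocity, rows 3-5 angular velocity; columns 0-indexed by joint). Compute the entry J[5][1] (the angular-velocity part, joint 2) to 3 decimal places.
axis z_1 = (0.0000,0.0000,1.0000); lever o_n−o_1 = (3.3481,4.8612,6.7679)
cross product → J_v[:, 1] = (-4.8612,3.3481,0.0000)
J_ω[:, 1] = z_1
entry J[5][1] = 1.0000

1.000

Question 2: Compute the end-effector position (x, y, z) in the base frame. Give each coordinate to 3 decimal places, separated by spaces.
0.348 4.861 7.768

after link 1: o_1 = (-3.0000, 0.0000, 1.0000)
after link 2: o_2 = (-3.0000, -4.0000, 4.0000)
after link 3: o_3 = (-3.0000, -4.0000, 4.0000)
after link 4: o_4 = (-1.2679, -3.0000, 7.0000)
after link 5: o_5 = (-0.9019, -1.6340, 5.2679)
after link 6: o_6 = (0.3481, 4.8612, 7.7679)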